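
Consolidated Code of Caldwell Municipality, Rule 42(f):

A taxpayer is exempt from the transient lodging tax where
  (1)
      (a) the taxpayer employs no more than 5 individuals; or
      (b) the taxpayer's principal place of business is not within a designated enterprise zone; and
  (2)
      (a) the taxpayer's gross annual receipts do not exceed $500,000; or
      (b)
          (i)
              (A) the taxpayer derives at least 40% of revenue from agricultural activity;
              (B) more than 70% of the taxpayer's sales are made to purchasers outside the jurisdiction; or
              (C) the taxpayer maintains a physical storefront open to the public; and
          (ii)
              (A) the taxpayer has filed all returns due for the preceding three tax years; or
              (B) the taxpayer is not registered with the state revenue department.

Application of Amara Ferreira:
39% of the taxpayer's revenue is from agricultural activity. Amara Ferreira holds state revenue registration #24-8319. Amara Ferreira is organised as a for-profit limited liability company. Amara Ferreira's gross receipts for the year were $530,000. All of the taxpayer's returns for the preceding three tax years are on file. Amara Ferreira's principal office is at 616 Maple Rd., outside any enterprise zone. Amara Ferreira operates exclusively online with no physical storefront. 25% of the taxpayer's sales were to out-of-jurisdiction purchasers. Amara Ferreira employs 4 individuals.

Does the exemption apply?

No — not exempt.

(a) ≤ 5 employees — holds.
(b) not (in enterprise zone) — met.
(1) = T OR T = true.
(a) receipts ≤ $500,000 — not satisfied.
(A) ≥40% agricultural — fails.
(B) >70% out-of-jur. sales — not met.
(C) has storefront — fails.
(i): F OR F OR F → false.
(A) returns current — met.
(B) not (state-registered) — not met.
So (ii) is satisfied (T OR F).
So (b) is not satisfied (F AND T).
So (2) is not satisfied (F OR F).
Overall: T AND F → false.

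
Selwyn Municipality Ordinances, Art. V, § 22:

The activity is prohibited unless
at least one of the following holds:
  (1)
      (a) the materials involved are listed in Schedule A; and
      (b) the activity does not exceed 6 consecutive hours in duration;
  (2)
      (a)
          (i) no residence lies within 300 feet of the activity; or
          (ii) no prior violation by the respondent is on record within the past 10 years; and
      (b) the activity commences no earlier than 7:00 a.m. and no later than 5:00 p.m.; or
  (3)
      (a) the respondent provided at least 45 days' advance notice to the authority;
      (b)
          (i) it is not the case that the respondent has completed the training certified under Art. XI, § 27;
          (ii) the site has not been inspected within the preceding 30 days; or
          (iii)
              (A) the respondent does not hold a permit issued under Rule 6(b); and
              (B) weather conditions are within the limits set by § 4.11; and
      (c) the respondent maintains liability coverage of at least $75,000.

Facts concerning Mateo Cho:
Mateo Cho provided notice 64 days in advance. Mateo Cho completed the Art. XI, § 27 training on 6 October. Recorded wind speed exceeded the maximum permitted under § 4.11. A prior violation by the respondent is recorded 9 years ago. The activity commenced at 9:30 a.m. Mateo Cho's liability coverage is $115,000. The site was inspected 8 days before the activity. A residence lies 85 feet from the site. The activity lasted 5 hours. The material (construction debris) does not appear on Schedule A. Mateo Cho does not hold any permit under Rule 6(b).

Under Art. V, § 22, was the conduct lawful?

(a) Schedule A material — not met.
(b) ≤ 6 hrs duration — holds.
(1): F AND T → false.
(i) no residence in 300 ft — fails.
(ii) no prior violation — not satisfied.
(a) = F OR F = false.
(b) start within hours — holds.
So (2) is not satisfied (F AND T).
(a) ≥45 days' notice — satisfied.
(i) not (training certified) — not satisfied.
(ii) not (site inspected) — not met.
(A) not (holds permit) — satisfied.
(B) weather ok — fails.
(iii) = T AND F = false.
So (b) is not satisfied (F OR F OR F).
(c) coverage ≥ $75,000 — satisfied.
So (3) is not satisfied (T AND F AND T).
Overall: F OR F OR F → false.

No — unlawful.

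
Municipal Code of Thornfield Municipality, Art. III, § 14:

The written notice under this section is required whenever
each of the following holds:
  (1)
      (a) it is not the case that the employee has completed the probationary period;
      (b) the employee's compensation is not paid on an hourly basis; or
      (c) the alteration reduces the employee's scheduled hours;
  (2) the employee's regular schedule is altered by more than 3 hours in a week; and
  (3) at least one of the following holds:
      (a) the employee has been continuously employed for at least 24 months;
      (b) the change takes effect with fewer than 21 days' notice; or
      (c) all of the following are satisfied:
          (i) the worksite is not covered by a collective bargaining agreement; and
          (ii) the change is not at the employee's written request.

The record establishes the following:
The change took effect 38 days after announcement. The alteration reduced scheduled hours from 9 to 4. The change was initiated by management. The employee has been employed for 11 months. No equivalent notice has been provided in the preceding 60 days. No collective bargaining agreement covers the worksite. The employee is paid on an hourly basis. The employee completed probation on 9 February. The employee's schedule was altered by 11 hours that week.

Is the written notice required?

Yes — required.

(a) not (past probation) — not satisfied.
(b) not (hourly-paid) — not met.
(c) hours reduced — satisfied.
(1) = F OR F OR T = true.
(2) schedule shift > 3h — satisfied.
(a) tenure ≥ 24 mo. — not satisfied.
(b) < 21 days' notice — not satisfied.
(i) no CBA — holds.
(ii) not employee-requested — satisfied.
(c) = T AND T = true.
(3): F OR F OR T → true.
Overall = T AND T AND T = true.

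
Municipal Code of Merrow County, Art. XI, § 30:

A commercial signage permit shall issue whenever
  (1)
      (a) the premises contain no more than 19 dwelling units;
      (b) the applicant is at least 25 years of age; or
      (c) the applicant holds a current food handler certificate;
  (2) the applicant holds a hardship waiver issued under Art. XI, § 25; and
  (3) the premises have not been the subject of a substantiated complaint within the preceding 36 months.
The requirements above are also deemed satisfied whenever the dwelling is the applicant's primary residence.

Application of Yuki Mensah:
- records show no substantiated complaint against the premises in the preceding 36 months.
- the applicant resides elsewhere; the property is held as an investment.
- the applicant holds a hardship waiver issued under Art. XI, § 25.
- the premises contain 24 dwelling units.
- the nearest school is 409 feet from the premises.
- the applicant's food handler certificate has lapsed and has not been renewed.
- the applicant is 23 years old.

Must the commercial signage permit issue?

No — denied.

(a) ≤ 19 units — fails.
(b) age ≥ 25 — not met.
(c) food handler cert. — fails.
(1): F OR F OR F → false.
(2) hardship waiver — met.
(3) no complaint in 36 mo. — met.
So Overall is not satisfied (F AND T AND T).
Exception (primary residence) — not satisfied.
Result: main false OR exception false → false.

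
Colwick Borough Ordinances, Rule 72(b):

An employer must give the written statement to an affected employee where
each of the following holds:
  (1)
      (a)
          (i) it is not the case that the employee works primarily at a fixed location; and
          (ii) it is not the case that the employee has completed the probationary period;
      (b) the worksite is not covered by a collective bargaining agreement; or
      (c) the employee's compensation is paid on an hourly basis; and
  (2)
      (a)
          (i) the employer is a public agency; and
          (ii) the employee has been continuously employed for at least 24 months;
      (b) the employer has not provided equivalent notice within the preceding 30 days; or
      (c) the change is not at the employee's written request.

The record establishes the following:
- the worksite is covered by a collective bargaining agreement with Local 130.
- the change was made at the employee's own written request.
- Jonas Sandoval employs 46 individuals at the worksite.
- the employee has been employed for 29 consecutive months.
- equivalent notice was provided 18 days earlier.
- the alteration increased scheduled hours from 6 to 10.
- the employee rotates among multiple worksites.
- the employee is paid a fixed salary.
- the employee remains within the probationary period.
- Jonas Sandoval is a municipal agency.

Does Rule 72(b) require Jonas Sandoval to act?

(i) not (fixed location) — met.
(ii) not (past probation) — satisfied.
(a) = T AND T = true.
(b) no CBA — not met.
(c) hourly-paid — not met.
So (1) is satisfied (T OR F OR F).
(i) public agency — met.
(ii) tenure ≥ 24 mo. — satisfied.
(a): T AND T → true.
(b) no recent notice — not satisfied.
(c) not employee-requested — fails.
(2): T OR F OR F → true.
Overall = T AND T = true.

Yes — required.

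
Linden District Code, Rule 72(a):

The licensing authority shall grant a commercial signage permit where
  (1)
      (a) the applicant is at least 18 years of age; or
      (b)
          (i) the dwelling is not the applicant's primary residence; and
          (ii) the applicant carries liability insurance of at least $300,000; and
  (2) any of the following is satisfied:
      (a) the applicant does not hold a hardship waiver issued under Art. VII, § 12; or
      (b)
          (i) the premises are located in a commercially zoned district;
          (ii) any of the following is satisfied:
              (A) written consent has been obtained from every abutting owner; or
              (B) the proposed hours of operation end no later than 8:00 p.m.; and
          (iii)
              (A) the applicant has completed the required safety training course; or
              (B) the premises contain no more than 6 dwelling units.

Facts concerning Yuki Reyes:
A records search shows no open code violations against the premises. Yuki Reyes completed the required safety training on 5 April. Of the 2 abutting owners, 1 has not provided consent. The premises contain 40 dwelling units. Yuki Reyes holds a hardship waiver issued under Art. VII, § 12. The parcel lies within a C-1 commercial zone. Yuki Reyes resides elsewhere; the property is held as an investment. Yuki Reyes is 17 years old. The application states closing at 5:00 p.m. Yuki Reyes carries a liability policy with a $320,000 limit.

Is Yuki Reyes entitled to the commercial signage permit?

(a) age ≥ 18 — fails.
(i) not (primary residence) — met.
(ii) insurance ≥ $300,000 — satisfied.
(b) = T AND T = true.
(1) = F OR T = true.
(a) not (hardship waiver) — fails.
(i) commercially zoned — holds.
(A) all abutters consent — not met.
(B) closes by 8 p.m. — holds.
(ii) = F OR T = true.
(A) safety training — met.
(B) ≤ 6 units — fails.
(iii): T OR F → true.
(b): T AND T AND T → true.
(2) = F OR T = true.
Overall = T AND T = true.

Yes — granted.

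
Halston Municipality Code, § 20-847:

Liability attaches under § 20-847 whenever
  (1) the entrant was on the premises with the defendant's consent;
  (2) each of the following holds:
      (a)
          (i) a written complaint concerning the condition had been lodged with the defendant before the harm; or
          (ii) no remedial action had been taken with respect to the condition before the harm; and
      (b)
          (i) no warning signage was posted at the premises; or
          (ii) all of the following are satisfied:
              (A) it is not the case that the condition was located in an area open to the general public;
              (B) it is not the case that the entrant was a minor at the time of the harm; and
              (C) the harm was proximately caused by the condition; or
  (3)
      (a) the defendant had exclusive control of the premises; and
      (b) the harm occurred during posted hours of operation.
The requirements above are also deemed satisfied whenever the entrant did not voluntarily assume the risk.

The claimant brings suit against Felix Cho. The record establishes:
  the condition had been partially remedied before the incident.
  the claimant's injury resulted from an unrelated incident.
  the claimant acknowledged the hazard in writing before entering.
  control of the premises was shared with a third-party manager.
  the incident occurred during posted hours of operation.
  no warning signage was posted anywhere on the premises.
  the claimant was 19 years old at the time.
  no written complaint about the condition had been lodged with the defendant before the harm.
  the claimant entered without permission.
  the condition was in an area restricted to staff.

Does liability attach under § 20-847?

(1) consent to enter — not met.
(i) complaint lodged — fails.
(ii) no remedial action — not met.
(a) = F OR F = false.
(i) no signage posted — met.
(A) not (public area) — met.
(B) not (entrant a minor) — holds.
(C) proximate cause — not satisfied.
(ii) = T AND T AND F = false.
(b): T OR F → true.
So (2) is not satisfied (F AND T).
(a) exclusive control — not satisfied.
(b) during posted hours — satisfied.
(3): F AND T → false.
So Overall is not satisfied (F OR F OR F).
Exception (no assumed risk) — not satisfied.
Result: main false OR exception false → false.

No — not liable.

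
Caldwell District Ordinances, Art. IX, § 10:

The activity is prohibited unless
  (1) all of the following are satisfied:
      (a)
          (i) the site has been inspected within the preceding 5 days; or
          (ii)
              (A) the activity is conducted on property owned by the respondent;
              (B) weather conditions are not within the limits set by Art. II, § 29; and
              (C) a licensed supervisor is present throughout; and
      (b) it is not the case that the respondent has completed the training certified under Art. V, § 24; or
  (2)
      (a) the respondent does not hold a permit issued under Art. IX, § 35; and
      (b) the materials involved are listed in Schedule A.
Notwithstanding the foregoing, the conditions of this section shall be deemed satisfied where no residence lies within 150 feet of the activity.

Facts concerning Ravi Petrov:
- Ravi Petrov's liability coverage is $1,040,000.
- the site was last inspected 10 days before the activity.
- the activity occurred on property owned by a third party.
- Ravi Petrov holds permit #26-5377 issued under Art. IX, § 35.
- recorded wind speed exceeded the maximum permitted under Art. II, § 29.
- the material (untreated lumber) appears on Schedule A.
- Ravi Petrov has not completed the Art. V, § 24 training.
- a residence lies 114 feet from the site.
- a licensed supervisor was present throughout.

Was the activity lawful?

No — unlawful.

(i) site inspected — not satisfied.
(A) own property — fails.
(B) not (weather ok) — met.
(C) supervisor present — holds.
So (ii) is not satisfied (F AND T AND T).
(a) = F OR F = false.
(b) not (training certified) — holds.
(1) = F AND T = false.
(a) not (holds permit) — fails.
(b) Schedule A material — satisfied.
So (2) is not satisfied (F AND T).
So Overall is not satisfied (F OR F).
Exception (no residence in 150 ft) — not satisfied.
Result: main false OR exception false → false.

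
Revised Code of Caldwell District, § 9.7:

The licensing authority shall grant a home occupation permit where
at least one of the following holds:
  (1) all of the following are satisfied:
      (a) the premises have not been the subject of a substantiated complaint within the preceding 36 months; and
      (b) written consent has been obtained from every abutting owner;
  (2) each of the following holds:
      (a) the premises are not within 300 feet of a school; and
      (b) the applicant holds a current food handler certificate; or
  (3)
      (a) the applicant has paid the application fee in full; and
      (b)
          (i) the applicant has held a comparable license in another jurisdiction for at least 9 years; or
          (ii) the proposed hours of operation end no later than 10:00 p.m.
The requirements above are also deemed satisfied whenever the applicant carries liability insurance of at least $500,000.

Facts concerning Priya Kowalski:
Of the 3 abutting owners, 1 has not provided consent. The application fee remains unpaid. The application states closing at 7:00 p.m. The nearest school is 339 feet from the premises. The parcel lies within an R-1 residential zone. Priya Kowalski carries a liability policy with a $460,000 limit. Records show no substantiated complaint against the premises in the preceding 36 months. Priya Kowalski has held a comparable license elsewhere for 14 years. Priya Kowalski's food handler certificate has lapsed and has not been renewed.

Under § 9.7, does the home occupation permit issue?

No — denied.

(a) no complaint in 36 mo. — met.
(b) all abutters consent — not met.
(1) = T AND F = false.
(a) ≥300 ft from school — holds.
(b) food handler cert. — fails.
(2): T AND F → false.
(a) fee paid — not met.
(i) prior license ≥ 9 yr — satisfied.
(ii) closes by 10 p.m. — holds.
So (b) is satisfied (T OR T).
(3): F AND T → false.
Overall = F OR F OR F = false.
Exception (insurance ≥ $500,000) — not satisfied.
Result: main false OR exception false → false.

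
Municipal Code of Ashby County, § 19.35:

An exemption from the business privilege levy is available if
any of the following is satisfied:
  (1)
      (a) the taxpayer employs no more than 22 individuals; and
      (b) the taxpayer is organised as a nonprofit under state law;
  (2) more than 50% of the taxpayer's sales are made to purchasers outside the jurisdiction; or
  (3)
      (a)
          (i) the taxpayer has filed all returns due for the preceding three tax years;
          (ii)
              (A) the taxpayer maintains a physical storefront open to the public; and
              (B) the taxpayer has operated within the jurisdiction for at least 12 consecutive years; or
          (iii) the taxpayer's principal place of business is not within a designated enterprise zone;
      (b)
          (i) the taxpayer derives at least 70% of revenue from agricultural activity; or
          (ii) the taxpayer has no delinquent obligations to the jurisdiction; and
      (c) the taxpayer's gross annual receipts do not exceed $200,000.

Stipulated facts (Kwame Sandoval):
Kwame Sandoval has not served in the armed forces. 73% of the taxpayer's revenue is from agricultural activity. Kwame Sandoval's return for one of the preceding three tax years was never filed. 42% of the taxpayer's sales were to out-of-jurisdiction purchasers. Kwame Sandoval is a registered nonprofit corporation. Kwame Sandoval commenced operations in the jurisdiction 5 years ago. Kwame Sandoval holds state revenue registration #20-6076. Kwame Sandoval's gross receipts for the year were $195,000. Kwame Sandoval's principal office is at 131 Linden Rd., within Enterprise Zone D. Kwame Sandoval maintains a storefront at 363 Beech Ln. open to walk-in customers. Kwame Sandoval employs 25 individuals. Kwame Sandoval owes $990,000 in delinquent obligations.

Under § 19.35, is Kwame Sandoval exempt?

No — not exempt.

(a) ≤ 22 employees — not met.
(b) nonprofit — satisfied.
So (1) is not satisfied (F AND T).
(2) >50% out-of-jur. sales — fails.
(i) returns current — not satisfied.
(A) has storefront — satisfied.
(B) ≥ 12 yrs in jurisdiction — fails.
(ii) = T AND F = false.
(iii) not (in enterprise zone) — not met.
(a) = F OR F OR F = false.
(i) ≥70% agricultural — met.
(ii) no delinquency — not met.
So (b) is satisfied (T OR F).
(c) receipts ≤ $200,000 — met.
(3): F AND T AND T → false.
So Overall is not satisfied (F OR F OR F).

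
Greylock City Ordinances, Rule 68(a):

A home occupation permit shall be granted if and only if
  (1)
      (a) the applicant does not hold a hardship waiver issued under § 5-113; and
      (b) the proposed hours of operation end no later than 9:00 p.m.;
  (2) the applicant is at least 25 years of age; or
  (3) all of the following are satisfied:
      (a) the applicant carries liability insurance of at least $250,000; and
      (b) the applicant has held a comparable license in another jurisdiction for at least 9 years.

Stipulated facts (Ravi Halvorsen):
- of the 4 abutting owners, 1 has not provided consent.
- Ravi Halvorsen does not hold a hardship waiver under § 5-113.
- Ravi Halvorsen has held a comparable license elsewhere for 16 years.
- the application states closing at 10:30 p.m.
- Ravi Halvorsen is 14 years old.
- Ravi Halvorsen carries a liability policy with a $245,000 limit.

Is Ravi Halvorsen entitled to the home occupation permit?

(a) not (hardship waiver) — satisfied.
(b) closes by 9 p.m. — not satisfied.
So (1) is not satisfied (T AND F).
(2) age ≥ 25 — fails.
(a) insurance ≥ $250,000 — not satisfied.
(b) prior license ≥ 9 yr — satisfied.
(3): F AND T → false.
So Overall is not satisfied (F OR F OR F).

No — denied.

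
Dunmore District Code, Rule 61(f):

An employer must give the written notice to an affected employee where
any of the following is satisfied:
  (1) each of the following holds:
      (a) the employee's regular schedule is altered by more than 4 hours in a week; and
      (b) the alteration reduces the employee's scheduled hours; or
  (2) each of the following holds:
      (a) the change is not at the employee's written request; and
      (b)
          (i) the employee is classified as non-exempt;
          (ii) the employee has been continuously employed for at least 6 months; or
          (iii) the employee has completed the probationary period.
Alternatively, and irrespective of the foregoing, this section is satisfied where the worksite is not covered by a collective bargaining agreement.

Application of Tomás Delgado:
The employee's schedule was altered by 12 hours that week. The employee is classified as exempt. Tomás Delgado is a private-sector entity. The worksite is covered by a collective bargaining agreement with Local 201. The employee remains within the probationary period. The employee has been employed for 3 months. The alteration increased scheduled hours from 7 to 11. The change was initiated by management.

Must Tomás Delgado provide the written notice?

(a) schedule shift > 4h — holds.
(b) hours reduced — not met.
(1) = T AND F = false.
(a) not employee-requested — holds.
(i) non-exempt — not met.
(ii) tenure ≥ 6 mo. — not satisfied.
(iii) past probation — not met.
So (b) is not satisfied (F OR F OR F).
(2) = T AND F = false.
So Overall is not satisfied (F OR F).
Exception (no CBA) — not satisfied.
Result: main false OR exception false → false.

No — not required.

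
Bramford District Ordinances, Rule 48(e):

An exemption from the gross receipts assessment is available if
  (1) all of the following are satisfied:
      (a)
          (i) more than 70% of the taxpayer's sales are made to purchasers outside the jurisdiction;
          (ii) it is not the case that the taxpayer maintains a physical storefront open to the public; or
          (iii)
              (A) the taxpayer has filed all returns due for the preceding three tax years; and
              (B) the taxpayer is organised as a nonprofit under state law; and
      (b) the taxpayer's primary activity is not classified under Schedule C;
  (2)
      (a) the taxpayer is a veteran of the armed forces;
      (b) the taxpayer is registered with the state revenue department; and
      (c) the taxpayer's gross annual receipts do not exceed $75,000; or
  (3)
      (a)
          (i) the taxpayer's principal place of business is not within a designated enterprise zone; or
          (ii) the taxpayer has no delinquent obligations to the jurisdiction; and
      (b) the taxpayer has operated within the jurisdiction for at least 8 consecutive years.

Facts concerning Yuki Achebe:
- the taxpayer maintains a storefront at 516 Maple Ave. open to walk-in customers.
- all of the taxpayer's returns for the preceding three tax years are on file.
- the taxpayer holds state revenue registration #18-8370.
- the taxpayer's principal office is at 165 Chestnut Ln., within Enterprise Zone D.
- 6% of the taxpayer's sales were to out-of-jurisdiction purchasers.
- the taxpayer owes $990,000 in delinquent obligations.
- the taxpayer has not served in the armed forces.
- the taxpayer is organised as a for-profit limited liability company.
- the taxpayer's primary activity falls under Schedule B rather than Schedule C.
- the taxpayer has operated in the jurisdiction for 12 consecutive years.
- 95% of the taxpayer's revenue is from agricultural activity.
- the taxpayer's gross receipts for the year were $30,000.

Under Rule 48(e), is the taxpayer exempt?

No — not exempt.

(i) >70% out-of-jur. sales — fails.
(ii) not (has storefront) — not met.
(A) returns current — holds.
(B) nonprofit — not met.
(iii): T AND F → false.
(a): F OR F OR F → false.
(b) not (Schedule C activity) — satisfied.
(1) = F AND T = false.
(a) veteran — fails.
(b) state-registered — holds.
(c) receipts ≤ $75,000 — satisfied.
(2): F AND T AND T → false.
(i) not (in enterprise zone) — not satisfied.
(ii) no delinquency — not met.
So (a) is not satisfied (F OR F).
(b) ≥ 8 yrs in jurisdiction — satisfied.
(3) = F AND T = false.
Overall = F OR F OR F = false.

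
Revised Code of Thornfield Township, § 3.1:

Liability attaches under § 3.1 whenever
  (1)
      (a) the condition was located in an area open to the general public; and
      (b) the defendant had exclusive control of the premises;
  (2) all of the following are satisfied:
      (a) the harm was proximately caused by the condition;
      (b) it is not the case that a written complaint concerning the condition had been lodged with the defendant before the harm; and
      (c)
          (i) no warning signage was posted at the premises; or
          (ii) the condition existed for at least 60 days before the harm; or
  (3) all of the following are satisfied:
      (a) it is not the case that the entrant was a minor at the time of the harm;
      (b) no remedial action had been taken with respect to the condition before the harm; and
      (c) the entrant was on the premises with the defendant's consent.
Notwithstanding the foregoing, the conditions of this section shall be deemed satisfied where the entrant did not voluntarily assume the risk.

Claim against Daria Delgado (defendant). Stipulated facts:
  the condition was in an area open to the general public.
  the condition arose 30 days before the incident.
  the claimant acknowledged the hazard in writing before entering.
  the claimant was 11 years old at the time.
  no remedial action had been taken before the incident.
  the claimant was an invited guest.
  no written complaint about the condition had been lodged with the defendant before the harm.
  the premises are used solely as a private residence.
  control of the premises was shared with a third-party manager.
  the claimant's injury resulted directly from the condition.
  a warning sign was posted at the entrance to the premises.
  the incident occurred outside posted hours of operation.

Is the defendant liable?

No — not liable.

(a) public area — holds.
(b) exclusive control — not met.
(1): T AND F → false.
(a) proximate cause — holds.
(b) not (complaint lodged) — holds.
(i) no signage posted — fails.
(ii) condition ≥60 days old — not met.
(c) = F OR F = false.
(2): T AND T AND F → false.
(a) not (entrant a minor) — not satisfied.
(b) no remedial action — satisfied.
(c) consent to enter — satisfied.
(3): F AND T AND T → false.
Overall = F OR F OR F = false.
Exception (no assumed risk) — not satisfied.
Result: main false OR exception false → false.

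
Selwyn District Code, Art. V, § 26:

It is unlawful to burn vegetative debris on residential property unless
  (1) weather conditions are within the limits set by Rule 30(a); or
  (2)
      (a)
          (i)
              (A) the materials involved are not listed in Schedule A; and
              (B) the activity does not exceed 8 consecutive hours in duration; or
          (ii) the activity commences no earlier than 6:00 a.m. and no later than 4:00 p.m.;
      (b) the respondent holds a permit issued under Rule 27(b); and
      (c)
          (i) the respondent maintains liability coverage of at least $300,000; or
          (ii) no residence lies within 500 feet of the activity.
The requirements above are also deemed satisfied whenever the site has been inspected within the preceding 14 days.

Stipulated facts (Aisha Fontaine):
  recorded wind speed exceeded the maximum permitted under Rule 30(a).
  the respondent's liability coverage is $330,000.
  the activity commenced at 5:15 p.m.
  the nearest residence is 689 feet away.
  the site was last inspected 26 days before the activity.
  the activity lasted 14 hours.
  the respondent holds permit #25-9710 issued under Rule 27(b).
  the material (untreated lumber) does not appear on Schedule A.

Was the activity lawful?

(1) weather ok — fails.
(A) not (Schedule A material) — satisfied.
(B) ≤ 8 hrs duration — not met.
So (i) is not satisfied (T AND F).
(ii) start within hours — not met.
(a): F OR F → false.
(b) holds permit — holds.
(i) coverage ≥ $300,000 — met.
(ii) no residence in 500 ft — holds.
(c) = T OR T = true.
(2): F AND T AND T → false.
Overall: F OR F → false.
Exception (site inspected) — not satisfied.
Result: main false OR exception false → false.

No — unlawful.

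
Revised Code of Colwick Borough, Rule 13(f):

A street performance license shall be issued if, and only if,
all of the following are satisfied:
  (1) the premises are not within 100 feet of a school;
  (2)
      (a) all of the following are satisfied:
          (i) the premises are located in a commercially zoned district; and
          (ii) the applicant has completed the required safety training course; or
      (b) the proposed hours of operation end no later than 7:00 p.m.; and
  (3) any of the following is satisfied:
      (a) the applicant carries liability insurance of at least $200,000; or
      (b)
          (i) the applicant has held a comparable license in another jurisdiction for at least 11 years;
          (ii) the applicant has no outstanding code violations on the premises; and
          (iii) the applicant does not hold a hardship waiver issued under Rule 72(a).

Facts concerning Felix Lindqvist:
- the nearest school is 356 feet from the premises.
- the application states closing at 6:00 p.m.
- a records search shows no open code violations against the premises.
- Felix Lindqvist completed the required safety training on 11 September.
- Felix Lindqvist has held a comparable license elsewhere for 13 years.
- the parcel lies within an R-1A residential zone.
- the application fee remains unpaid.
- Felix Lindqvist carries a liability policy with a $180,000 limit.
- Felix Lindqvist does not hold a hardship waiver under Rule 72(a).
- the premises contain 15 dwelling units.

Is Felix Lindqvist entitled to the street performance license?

Yes — granted.

(1) ≥100 ft from school — holds.
(i) commercially zoned — fails.
(ii) safety training — met.
(a) = F AND T = false.
(b) closes by 7 p.m. — holds.
(2): F OR T → true.
(a) insurance ≥ $200,000 — not met.
(i) prior license ≥ 11 yr — met.
(ii) no code violations — holds.
(iii) not (hardship waiver) — satisfied.
(b) = T AND T AND T = true.
(3): F OR T → true.
Overall: T AND T AND T → true.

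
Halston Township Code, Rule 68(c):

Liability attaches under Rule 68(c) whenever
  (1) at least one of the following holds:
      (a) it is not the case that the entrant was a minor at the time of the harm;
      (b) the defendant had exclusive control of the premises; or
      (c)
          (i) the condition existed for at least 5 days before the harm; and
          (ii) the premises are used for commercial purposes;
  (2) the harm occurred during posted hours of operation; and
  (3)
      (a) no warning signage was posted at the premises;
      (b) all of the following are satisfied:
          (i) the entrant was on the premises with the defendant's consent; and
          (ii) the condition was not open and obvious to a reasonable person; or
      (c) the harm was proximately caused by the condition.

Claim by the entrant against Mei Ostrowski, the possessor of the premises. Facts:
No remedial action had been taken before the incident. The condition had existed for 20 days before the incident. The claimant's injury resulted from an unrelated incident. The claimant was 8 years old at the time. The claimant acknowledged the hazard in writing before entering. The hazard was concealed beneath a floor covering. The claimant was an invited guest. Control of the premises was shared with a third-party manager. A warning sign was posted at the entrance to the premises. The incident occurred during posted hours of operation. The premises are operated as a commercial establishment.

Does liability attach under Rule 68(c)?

(a) not (entrant a minor) — fails.
(b) exclusive control — fails.
(i) condition ≥5 days old — holds.
(ii) commercial use — satisfied.
(c) = T AND T = true.
(1): F OR F OR T → true.
(2) during posted hours — met.
(a) no signage posted — not met.
(i) consent to enter — holds.
(ii) not open/obvious — satisfied.
(b) = T AND T = true.
(c) proximate cause — not satisfied.
(3): F OR T OR F → true.
So Overall is satisfied (T AND T AND T).

Yes — liable.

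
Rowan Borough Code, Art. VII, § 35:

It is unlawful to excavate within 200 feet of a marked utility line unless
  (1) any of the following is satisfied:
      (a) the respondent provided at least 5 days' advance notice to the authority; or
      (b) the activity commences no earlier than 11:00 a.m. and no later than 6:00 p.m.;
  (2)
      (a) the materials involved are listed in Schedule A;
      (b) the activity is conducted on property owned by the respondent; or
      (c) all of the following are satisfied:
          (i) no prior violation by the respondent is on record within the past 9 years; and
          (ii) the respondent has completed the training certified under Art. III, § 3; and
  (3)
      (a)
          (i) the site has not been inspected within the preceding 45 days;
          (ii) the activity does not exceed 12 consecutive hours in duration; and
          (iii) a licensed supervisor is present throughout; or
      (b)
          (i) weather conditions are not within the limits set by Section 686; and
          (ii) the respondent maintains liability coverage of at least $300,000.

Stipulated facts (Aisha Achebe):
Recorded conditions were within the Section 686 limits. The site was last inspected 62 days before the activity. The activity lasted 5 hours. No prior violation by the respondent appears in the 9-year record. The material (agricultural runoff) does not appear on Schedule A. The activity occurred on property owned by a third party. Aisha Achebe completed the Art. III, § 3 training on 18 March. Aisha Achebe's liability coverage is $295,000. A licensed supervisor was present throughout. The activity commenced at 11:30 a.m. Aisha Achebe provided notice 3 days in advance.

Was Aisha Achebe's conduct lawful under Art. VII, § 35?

Yes — lawful.

(a) ≥5 days' notice — not satisfied.
(b) start within hours — holds.
(1) = F OR T = true.
(a) Schedule A material — not met.
(b) own property — not met.
(i) no prior violation — met.
(ii) training certified — satisfied.
(c): T AND T → true.
(2): F OR F OR T → true.
(i) not (site inspected) — holds.
(ii) ≤ 12 hrs duration — satisfied.
(iii) supervisor present — holds.
(a): T AND T AND T → true.
(i) not (weather ok) — not satisfied.
(ii) coverage ≥ $300,000 — fails.
So (b) is not satisfied (F AND F).
So (3) is satisfied (T OR F).
So Overall is satisfied (T AND T AND T).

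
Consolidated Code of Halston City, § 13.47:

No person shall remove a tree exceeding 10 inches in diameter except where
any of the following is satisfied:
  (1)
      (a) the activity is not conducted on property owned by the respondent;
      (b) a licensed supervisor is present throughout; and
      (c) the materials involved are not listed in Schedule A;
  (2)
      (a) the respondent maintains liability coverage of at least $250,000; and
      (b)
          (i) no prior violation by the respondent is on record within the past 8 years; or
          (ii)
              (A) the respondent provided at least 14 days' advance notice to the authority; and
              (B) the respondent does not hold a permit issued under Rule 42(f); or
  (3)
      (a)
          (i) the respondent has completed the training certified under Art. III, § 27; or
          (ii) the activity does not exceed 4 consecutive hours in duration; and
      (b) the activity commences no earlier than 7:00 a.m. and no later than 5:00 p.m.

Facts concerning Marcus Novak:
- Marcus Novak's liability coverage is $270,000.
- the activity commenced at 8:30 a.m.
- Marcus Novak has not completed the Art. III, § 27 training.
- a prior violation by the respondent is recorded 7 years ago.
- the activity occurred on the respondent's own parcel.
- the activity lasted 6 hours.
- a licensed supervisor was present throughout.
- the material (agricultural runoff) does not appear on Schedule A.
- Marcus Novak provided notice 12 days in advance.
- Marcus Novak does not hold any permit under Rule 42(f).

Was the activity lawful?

No — unlawful.

(a) not (own property) — not met.
(b) supervisor present — satisfied.
(c) not (Schedule A material) — holds.
So (1) is not satisfied (F AND T AND T).
(a) coverage ≥ $250,000 — satisfied.
(i) no prior violation — not met.
(A) ≥14 days' notice — not met.
(B) not (holds permit) — met.
(ii) = F AND T = false.
So (b) is not satisfied (F OR F).
(2) = T AND F = false.
(i) training certified — fails.
(ii) ≤ 4 hrs duration — not satisfied.
(a) = F OR F = false.
(b) start within hours — holds.
(3): F AND T → false.
Overall: F OR F OR F → false.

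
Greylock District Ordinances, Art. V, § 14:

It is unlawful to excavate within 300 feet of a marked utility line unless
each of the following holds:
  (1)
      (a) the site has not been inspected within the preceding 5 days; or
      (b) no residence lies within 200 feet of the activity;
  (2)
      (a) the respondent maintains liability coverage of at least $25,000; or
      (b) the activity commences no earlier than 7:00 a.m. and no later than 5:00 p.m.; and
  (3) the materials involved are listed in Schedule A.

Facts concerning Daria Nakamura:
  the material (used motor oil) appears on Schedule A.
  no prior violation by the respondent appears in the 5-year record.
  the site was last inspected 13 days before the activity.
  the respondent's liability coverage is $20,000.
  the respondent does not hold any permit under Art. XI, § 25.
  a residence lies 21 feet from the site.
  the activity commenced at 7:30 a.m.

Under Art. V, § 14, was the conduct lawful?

(a) not (site inspected) — holds.
(b) no residence in 200 ft — not satisfied.
So (1) is satisfied (T OR F).
(a) coverage ≥ $25,000 — not met.
(b) start within hours — met.
(2): F OR T → true.
(3) Schedule A material — met.
Overall: T AND T AND T → true.

Yes — lawful.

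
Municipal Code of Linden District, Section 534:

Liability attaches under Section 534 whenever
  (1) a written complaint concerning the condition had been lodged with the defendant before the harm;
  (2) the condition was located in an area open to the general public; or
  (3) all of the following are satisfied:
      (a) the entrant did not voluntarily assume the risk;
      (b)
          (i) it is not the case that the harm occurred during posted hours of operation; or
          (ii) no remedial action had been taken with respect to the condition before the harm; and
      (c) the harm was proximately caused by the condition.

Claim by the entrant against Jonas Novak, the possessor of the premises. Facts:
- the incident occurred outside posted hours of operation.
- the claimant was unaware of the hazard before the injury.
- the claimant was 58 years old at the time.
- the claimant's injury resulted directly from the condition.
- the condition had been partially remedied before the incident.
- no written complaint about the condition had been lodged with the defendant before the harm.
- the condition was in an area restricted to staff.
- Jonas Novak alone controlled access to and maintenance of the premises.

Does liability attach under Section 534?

(1) complaint lodged — fails.
(2) public area — not met.
(a) no assumed risk — holds.
(i) not (during posted hours) — satisfied.
(ii) no remedial action — not satisfied.
So (b) is satisfied (T OR F).
(c) proximate cause — met.
(3): T AND T AND T → true.
Overall: F OR F OR T → true.

Yes — liable.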